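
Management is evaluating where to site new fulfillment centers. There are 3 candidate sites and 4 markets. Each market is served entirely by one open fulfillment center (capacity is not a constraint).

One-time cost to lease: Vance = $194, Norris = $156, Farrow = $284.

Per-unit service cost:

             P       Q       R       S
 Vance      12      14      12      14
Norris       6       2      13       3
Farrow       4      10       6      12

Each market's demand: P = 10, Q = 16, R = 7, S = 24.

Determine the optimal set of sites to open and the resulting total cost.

For any fixed open set, each market goes to its cheapest open site; total = fixed + service.
{Norris}: P→Norris 6·10=60, Q→Norris 2·16=32, R→Norris 13·7=91, S→Norris 3·24=72. Service 255; fixed 156; total 411.
{Vance, Norris}: service 248 + fixed 350 = 598
{Norris, Farrow}: service 186 + fixed 440 = 626
{Vance, Norris, Farrow}: service 186 + fixed 634 = 820
No other subset beats 411.

Open Norris only; minimum total cost 411.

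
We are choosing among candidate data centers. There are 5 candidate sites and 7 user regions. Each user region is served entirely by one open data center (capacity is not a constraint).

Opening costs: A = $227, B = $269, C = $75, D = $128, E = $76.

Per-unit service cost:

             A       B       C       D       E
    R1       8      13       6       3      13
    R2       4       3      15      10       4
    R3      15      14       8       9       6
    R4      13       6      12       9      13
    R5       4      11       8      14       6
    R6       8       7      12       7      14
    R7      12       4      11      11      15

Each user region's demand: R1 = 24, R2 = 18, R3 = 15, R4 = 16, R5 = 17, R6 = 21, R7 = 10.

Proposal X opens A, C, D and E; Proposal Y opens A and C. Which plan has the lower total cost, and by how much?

Proposal Y is cheaper by 33.

Proposal X: {A, C, D, E}: R1→D 3·24=72, R2→A 4·18=72, R3→E 6·15=90, R4→D 9·16=144, R5→A 4·17=68, R6→D 7·21=147, R7→C 11·10=110. Service 703; fixed 506; total 1209.
Proposal Y: {A, C}: R1→C 6·24=144, R2→A 4·18=72, R3→C 8·15=120, R4→C 12·16=192, R5→A 4·17=68, R6→A 8·21=168, R7→C 11·10=110. Service 874; fixed 302; total 1176.
Difference: |1209 − 1176| = 33.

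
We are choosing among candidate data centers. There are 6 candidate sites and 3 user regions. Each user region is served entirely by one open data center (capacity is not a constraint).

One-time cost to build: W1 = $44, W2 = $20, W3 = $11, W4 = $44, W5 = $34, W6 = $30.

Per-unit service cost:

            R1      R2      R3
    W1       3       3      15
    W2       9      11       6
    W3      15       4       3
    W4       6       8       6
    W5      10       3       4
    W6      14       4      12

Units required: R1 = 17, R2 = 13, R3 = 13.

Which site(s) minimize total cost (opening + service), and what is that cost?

For any fixed open set, each user region goes to its cheapest open site; total = fixed + service.
{W1, W3}: R1→W1 3·17=51, R2→W1 3·13=39, R3→W3 3·13=39. Service 129; fixed 55; total 184.
{W1, W2, W3}: service 129 + fixed 75 = 204
{W1, W3, W6}: service 129 + fixed 85 = 214
{W1, W2, W3, W4, W5, W6}: service 129 + fixed 183 = 312
No other subset beats 184.

Open W1 and W3; minimum total cost 184.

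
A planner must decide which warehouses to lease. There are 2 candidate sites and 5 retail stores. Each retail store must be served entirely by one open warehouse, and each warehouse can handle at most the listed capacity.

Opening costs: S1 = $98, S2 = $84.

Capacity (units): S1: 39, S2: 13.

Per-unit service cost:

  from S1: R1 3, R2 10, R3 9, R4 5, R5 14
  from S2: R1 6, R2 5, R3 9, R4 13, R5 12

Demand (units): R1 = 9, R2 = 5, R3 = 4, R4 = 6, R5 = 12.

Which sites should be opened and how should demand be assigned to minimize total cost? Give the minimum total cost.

Open {S1}: R1→S1 3·9=27, R2→S1 10·5=50, R3→S1 9·4=36, R4→S1 5·6=30, R5→S1 14·12=168.
Loads: S1 carries 36/39. Service 311; fixed 98; total 409.
Next best feasible plan costs 468.

Minimum total cost: 409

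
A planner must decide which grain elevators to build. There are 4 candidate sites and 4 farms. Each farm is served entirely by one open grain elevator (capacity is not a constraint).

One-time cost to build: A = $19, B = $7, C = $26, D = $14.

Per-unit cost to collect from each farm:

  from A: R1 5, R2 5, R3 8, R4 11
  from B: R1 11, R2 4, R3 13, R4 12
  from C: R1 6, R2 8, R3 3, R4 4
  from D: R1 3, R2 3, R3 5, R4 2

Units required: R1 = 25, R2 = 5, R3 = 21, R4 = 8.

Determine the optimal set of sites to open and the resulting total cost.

For any fixed open set, each farm goes to its cheapest open site; total = fixed + service.
{C, D}: R1→D 3·25=75, R2→D 3·5=15, R3→C 3·21=63, R4→D 2·8=16. Service 169; fixed 40; total 209.
{B, C, D}: R1→D 3·25=75, R2→D 3·5=15, R3→C 3·21=63, R4→D 2·8=16. Service 169; fixed 47; total 216.
{D}: service 211 + fixed 14 = 225
{A, B, C, D}: service 169 + fixed 66 = 235
No other subset beats 209.

Open C and D; minimum total cost 209.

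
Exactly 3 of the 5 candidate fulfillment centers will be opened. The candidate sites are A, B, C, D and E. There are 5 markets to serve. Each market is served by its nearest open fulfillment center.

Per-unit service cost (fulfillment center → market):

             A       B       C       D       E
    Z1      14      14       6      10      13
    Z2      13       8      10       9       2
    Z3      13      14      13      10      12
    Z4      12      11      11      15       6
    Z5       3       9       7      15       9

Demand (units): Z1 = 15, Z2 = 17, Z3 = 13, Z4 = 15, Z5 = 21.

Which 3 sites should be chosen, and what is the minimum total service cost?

Choose A, C and E; total service cost 433.

With exactly 3 open, each market uses its cheapest among the chosen.
{A, C, E}: Z1→C 6·15=90, Z2→E 2·17=34, Z3→E 12·13=156, Z4→E 6·15=90, Z5→A 3·21=63. Service cost 433.
{A, D, E}: service cost 467
{C, D, E}: service cost 491
Among all 10 size-3 choices, {A, C, E} is lowest.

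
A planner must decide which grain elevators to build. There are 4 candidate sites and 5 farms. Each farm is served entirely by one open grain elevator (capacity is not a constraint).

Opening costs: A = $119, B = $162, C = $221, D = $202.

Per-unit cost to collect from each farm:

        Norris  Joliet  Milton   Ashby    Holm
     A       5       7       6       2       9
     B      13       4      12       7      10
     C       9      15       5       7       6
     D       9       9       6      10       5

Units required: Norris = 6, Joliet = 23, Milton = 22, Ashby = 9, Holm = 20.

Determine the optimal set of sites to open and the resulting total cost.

For any fixed open set, each farm goes to its cheapest open site; total = fixed + service.
{A}: Norris→A 5·6=30, Joliet→A 7·23=161, Milton→A 6·22=132, Ashby→A 2·9=18, Holm→A 9·20=180. Service 521; fixed 119; total 640.
{A, B}: Norris→A 5·6=30, Joliet→B 4·23=92, Milton→A 6·22=132, Ashby→A 2·9=18, Holm→A 9·20=180. Service 452; fixed 281; total 733.
{A, D}: service 441 + fixed 321 = 762
{A, B, C, D}: service 350 + fixed 704 = 1054
(All 15 nonempty subsets were checked; A only is lowest.)

Open A only; minimum total cost 640.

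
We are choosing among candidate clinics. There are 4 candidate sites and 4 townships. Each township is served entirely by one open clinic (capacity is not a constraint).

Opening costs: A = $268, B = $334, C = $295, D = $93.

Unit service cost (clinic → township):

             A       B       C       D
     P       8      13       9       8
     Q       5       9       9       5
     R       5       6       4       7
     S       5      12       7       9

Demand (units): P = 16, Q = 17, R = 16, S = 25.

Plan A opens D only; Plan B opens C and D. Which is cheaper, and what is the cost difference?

Plan A is cheaper by 197.

Plan A: {D}: P→D 8·16=128, Q→D 5·17=85, R→D 7·16=112, S→D 9·25=225. Service 550; fixed 93; total 643.
Plan B: {C, D}: P→D 8·16=128, Q→D 5·17=85, R→C 4·16=64, S→C 7·25=175. Service 452; fixed 388; total 840.
Difference: |643 − 840| = 197.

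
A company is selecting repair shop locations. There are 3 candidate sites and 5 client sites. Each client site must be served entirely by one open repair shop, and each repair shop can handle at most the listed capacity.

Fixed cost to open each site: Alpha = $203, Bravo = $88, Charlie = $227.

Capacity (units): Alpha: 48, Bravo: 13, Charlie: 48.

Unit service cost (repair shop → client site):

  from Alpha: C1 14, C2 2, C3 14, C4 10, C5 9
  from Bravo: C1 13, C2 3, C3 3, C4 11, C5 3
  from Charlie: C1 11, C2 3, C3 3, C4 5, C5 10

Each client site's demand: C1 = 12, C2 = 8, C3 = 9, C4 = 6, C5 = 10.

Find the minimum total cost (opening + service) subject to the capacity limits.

Minimum total cost: 540

Open {Charlie}: C1→Charlie 11·12=132, C2→Charlie 3·8=24, C3→Charlie 3·9=27, C4→Charlie 5·6=30, C5→Charlie 10·10=100.
Loads: Charlie carries 45/48. Service 313; fixed 227; total 540.
Next best feasible plan costs 558.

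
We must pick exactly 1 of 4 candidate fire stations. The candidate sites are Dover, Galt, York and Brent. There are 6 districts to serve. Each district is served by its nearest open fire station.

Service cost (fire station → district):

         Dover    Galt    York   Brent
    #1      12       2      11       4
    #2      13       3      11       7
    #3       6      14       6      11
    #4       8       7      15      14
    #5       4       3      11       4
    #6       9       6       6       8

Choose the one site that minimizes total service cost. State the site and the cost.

Choose Galt only; total service cost 35.

With exactly 1 open, each district uses its cheapest among the chosen.
{Galt}: #1→Galt 2, #2→Galt 3, #3→Galt 14, #4→Galt 7, #5→Galt 3, #6→Galt 6. Service cost 35.
{Brent}: service cost 48
{Dover}: service cost 52
Among all 4 size-1 choices, {Galt} is lowest.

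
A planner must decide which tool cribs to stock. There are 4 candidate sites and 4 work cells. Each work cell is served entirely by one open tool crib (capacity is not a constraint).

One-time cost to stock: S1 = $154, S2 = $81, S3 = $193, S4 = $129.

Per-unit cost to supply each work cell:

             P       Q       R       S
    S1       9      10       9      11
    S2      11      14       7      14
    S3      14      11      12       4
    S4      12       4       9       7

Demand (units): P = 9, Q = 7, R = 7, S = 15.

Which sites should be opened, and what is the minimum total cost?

Open S4 only; minimum total cost 433.

For any fixed open set, each work cell goes to its cheapest open site; total = fixed + service.
{S4}: P→S4 12·9=108, Q→S4 4·7=28, R→S4 9·7=63, S→S4 7·15=105. Service 304; fixed 129; total 433.
{S2, S4}: service 281 + fixed 210 = 491
{S1}: service 379 + fixed 154 = 533
{S1, S2, S3, S4}: P→S1 9·9=81, Q→S4 4·7=28, R→S2 7·7=49, S→S3 4·15=60. Service 218; fixed 557; total 775.
No other subset beats 433.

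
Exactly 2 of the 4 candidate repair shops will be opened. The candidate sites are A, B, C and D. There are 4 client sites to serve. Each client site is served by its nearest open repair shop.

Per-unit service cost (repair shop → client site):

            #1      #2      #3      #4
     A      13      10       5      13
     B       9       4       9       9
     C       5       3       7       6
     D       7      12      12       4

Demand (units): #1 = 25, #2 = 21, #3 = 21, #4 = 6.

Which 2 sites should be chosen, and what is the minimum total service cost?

Choose A and C; total service cost 329.

With exactly 2 open, each client site uses its cheapest among the chosen.
{A, C}: #1→C 5·25=125, #2→C 3·21=63, #3→A 5·21=105, #4→C 6·6=36. Service cost 329.
{C, D}: service cost 359
{B, C}: service cost 371
Among all 6 size-2 choices, {A, C} is lowest.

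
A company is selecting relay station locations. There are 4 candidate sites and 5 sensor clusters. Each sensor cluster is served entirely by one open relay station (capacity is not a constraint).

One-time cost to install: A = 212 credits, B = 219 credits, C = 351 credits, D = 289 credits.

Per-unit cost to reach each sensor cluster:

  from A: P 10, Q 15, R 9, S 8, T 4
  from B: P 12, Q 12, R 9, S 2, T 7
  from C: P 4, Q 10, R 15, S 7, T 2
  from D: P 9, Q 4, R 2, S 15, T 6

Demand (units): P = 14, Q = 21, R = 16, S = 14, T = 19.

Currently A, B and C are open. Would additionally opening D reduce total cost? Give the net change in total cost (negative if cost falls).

Current service cost with {A, B, C}: 476.
Adding D: each sensor cluster re-picks its cheapest; new service cost 238, saving 238.
Extra fixed cost: 289. Net change = 289 − 238 = 51.
(Totals: 1258 → 1309.)

No — net change +51 (cost rises by 51).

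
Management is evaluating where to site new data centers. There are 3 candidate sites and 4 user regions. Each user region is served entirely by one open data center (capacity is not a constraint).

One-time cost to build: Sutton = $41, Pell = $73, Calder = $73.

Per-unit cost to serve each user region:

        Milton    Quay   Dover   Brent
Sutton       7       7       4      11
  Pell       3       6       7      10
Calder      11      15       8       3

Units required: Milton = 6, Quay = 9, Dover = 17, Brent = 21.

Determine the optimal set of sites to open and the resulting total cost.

For any fixed open set, each user region goes to its cheapest open site; total = fixed + service.
{Sutton, Calder}: Milton→Sutton 7·6=42, Quay→Sutton 7·9=63, Dover→Sutton 4·17=68, Brent→Calder 3·21=63. Service 236; fixed 114; total 350.
{Sutton, Pell, Calder}: service 203 + fixed 187 = 390
{Pell, Calder}: service 254 + fixed 146 = 400
{Sutton}: service 404 + fixed 41 = 445
(All 7 nonempty subsets were checked; Sutton and Calder is lowest.)

Open Sutton and Calder; minimum total cost 350.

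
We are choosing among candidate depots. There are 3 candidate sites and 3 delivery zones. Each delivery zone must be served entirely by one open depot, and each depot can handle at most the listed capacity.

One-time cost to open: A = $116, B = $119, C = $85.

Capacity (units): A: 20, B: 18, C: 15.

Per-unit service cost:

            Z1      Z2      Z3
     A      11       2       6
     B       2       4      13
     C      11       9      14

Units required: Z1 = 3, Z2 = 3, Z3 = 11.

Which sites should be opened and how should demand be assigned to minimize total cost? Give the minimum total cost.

Open {A}: Z1→A 11·3=33, Z2→A 2·3=6, Z3→A 6·11=66.
Loads: A carries 17/20. Service 105; fixed 116; total 221.
Next best feasible plan costs 280.

Minimum total cost: 221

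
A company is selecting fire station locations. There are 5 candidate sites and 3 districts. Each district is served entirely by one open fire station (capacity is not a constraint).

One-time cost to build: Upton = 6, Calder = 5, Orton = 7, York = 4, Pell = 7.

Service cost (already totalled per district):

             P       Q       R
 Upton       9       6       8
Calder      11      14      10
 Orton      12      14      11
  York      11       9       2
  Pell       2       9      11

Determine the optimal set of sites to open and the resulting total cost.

For any fixed open set, each district goes to its cheapest open site; total = fixed + service.
{York, Pell}: P→Pell 2, Q→York 9, R→York 2. Service 13; fixed 11; total 24.
{York}: service 22 + fixed 4 = 26
{Upton, York}: service 17 + fixed 10 = 27
{Upton, Calder, Orton, York, Pell}: service 10 + fixed 29 = 39
No other subset beats 24.

Open York and Pell; minimum total cost 24.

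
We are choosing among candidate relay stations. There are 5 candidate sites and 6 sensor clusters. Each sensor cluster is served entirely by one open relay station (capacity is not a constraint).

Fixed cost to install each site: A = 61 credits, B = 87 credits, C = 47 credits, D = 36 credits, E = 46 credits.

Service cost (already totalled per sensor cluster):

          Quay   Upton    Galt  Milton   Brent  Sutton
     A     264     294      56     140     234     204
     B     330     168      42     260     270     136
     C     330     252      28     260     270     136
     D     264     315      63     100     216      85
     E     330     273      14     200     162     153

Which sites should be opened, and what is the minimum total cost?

For any fixed open set, each sensor cluster goes to its cheapest open site; total = fixed + service.
{B, D, E}: Quay→D 264, Upton→B 168, Galt→E 14, Milton→D 100, Brent→E 162, Sutton→D 85. Service 793; fixed 169; total 962.
{D, E}: Quay→D 264, Upton→E 273, Galt→E 14, Milton→D 100, Brent→E 162, Sutton→D 85. Service 898; fixed 82; total 980.
{B, D}: service 875 + fixed 123 = 998
{A, B, C, D, E}: service 793 + fixed 277 = 1070
No other subset beats 962.

Open B, D and E; minimum total cost 962.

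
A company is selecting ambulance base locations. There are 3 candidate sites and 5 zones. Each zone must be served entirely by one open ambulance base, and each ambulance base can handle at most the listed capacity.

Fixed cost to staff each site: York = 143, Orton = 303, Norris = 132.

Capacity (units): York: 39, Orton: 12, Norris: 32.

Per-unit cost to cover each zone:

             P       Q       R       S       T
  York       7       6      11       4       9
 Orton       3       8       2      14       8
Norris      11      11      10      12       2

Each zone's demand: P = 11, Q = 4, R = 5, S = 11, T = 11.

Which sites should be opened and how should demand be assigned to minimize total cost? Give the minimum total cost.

Open {York, Norris}: P→York 7·11=77, Q→York 6·4=24, R→Norris 10·5=50, S→York 4·11=44, T→Norris 2·11=22.
Loads: York carries 26/39, Norris carries 16/32. Service 217; fixed 275; total 492.
Next best feasible plan costs 497.

Minimum total cost: 492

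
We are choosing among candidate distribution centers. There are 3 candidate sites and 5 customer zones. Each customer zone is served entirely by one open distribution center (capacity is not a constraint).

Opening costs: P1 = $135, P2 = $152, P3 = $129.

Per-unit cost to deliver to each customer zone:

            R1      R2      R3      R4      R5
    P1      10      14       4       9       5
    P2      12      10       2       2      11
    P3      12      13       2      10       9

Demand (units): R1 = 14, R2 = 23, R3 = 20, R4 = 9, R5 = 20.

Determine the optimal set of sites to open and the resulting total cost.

For any fixed open set, each customer zone goes to its cheapest open site; total = fixed + service.
{P1, P2}: R1→P1 10·14=140, R2→P2 10·23=230, R3→P2 2·20=40, R4→P2 2·9=18, R5→P1 5·20=100. Service 528; fixed 287; total 815.
{P2}: R1→P2 12·14=168, R2→P2 10·23=230, R3→P2 2·20=40, R4→P2 2·9=18, R5→P2 11·20=220. Service 676; fixed 152; total 828.
{P1}: service 723 + fixed 135 = 858
{P1, P2, P3}: service 528 + fixed 416 = 944
No other subset beats 815.

Open P1 and P2; minimum total cost 815.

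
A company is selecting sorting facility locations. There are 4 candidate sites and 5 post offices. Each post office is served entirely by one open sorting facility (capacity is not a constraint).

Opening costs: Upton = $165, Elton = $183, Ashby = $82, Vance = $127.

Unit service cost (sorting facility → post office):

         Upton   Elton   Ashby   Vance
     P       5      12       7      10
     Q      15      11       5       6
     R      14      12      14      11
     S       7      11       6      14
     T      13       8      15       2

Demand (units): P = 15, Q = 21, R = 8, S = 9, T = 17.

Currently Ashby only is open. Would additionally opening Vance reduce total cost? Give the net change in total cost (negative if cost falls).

Yes — net change −118 (cost falls by 118).

Current service cost with {Ashby}: 631.
Adding Vance: each post office re-picks its cheapest; new service cost 386, saving 245.
Extra fixed cost: 127. Net change = 127 − 245 = -118.
(Totals: 713 → 595.)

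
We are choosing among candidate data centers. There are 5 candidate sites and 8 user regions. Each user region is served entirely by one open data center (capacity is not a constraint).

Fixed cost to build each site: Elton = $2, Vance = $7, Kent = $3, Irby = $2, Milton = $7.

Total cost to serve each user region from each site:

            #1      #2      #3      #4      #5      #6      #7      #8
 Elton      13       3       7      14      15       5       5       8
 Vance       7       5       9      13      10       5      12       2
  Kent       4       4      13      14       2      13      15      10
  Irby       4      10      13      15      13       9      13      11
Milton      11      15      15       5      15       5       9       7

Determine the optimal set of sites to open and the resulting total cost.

For any fixed open set, each user region goes to its cheapest open site; total = fixed + service.
{Elton, Kent, Milton}: #1→Kent 4, #2→Elton 3, #3→Elton 7, #4→Milton 5, #5→Kent 2, #6→Elton 5, #7→Elton 5, #8→Milton 7. Service 38; fixed 12; total 50.
{Elton, Vance, Kent, Milton}: service 33 + fixed 19 = 52
{Elton, Kent, Irby, Milton}: #1→Kent 4, #2→Elton 3, #3→Elton 7, #4→Milton 5, #5→Kent 2, #6→Elton 5, #7→Elton 5, #8→Milton 7. Service 38; fixed 14; total 52.
{Elton, Vance, Kent, Irby, Milton}: #1→Kent 4, #2→Elton 3, #3→Elton 7, #4→Milton 5, #5→Kent 2, #6→Elton 5, #7→Elton 5, #8→Vance 2. Service 33; fixed 21; total 54.
No other subset beats 50.

Open Elton, Kent and Milton; minimum total cost 50.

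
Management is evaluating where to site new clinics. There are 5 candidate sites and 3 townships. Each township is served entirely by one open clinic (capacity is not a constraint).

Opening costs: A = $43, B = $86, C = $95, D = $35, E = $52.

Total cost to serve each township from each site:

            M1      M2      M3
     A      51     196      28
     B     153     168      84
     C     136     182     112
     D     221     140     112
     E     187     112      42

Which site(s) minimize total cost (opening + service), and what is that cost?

Open A and E; minimum total cost 286.

For any fixed open set, each township goes to its cheapest open site; total = fixed + service.
{A, E}: M1→A 51, M2→E 112, M3→A 28. Service 191; fixed 95; total 286.
{A, D}: M1→A 51, M2→D 140, M3→A 28. Service 219; fixed 78; total 297.
{A}: M1→A 51, M2→A 196, M3→A 28. Service 275; fixed 43; total 318.
{A, B, C, D, E}: service 191 + fixed 311 = 502
No other subset beats 286.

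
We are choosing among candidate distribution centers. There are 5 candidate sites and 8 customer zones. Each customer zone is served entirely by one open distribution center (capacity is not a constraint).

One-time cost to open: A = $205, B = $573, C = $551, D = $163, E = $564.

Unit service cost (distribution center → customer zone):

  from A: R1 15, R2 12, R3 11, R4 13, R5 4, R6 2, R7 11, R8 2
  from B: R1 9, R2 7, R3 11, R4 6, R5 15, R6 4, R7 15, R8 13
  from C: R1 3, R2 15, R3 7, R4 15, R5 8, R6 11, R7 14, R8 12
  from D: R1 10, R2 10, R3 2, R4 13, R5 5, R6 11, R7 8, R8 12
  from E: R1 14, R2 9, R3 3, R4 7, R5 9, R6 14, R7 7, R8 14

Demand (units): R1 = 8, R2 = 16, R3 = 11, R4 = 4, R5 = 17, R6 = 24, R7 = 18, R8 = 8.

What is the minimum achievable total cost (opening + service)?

Minimum total cost: 958

For any fixed open set, each customer zone goes to its cheapest open site; total = fixed + service.
{A, D}: R1→D 10·8=80, R2→D 10·16=160, R3→D 2·11=22, R4→A 13·4=52, R5→A 4·17=68, R6→A 2·24=48, R7→D 8·18=144, R8→A 2·8=16. Service 590; fixed 368; total 958.
{A}: service 815 + fixed 205 = 1020
{D}: service 903 + fixed 163 = 1066
{A, B, C, D, E}: R1→C 3·8=24, R2→B 7·16=112, R3→D 2·11=22, R4→B 6·4=24, R5→A 4·17=68, R6→A 2·24=48, R7→E 7·18=126, R8→A 2·8=16. Service 440; fixed 2056; total 2496.
No other subset beats 958.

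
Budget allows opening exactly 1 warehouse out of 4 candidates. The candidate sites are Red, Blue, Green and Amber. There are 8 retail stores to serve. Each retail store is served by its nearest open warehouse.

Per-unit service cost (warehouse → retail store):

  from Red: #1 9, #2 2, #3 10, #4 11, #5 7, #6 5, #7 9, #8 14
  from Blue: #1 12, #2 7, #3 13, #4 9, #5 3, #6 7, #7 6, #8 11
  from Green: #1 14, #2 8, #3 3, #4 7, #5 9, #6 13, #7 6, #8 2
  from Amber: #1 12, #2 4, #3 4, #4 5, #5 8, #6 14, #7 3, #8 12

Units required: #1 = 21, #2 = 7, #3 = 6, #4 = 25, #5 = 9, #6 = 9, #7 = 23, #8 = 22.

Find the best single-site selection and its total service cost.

With exactly 1 open, each retail store uses its cheapest among the chosen.
{Green}: #1→Green 14·21=294, #2→Green 8·7=56, #3→Green 3·6=18, #4→Green 7·25=175, #5→Green 9·9=81, #6→Green 13·9=117, #7→Green 6·23=138, #8→Green 2·22=44. Service cost 923.
{Amber}: service cost 960
{Blue}: service cost 1074
Among all 4 size-1 choices, {Green} is lowest.

Choose Green only; total service cost 923.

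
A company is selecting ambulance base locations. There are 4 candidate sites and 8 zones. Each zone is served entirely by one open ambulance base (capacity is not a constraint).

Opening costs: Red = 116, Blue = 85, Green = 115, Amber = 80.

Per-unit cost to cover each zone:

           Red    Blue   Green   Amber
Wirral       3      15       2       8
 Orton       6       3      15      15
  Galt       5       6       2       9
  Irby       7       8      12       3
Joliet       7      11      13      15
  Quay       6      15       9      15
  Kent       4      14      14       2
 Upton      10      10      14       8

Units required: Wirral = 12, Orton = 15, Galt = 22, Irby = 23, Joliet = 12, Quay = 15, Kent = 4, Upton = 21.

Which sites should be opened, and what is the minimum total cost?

Open Red and Amber; minimum total cost 851.

For any fixed open set, each zone goes to its cheapest open site; total = fixed + service.
{Red, Amber}: Wirral→Red 3·12=36, Orton→Red 6·15=90, Galt→Red 5·22=110, Irby→Amber 3·23=69, Joliet→Red 7·12=84, Quay→Red 6·15=90, Kent→Amber 2·4=8, Upton→Amber 8·21=168. Service 655; fixed 196; total 851.
{Red, Green, Amber}: Wirral→Green 2·12=24, Orton→Red 6·15=90, Galt→Green 2·22=44, Irby→Amber 3·23=69, Joliet→Red 7·12=84, Quay→Red 6·15=90, Kent→Amber 2·4=8, Upton→Amber 8·21=168. Service 577; fixed 311; total 888.
{Red, Blue, Amber}: service 610 + fixed 281 = 891
{Red, Blue, Green, Amber}: service 532 + fixed 396 = 928
No other subset beats 851.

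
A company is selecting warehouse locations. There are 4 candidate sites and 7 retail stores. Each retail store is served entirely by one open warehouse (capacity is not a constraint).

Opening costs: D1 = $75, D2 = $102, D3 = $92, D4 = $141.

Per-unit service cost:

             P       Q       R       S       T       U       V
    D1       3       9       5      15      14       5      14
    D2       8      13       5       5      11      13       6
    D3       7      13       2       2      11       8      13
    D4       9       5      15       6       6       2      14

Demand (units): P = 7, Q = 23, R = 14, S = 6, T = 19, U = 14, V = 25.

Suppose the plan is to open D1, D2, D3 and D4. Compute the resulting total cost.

Total cost: 878

Each retail store is assigned to its cheapest site among the open ones.
{D1, D2, D3, D4}: P→D1 3·7=21, Q→D4 5·23=115, R→D3 2·14=28, S→D3 2·6=12, T→D4 6·19=114, U→D4 2·14=28, V→D2 6·25=150. Service 468; fixed 410; total 878.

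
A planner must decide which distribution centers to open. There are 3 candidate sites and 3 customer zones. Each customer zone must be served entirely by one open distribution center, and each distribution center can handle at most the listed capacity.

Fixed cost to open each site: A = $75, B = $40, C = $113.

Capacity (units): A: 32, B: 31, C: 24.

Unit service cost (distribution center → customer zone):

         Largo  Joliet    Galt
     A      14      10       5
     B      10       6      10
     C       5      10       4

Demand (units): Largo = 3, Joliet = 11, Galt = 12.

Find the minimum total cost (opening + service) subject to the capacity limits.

Open {B}: Largo→B 10·3=30, Joliet→B 6·11=66, Galt→B 10·12=120.
Loads: B carries 26/31. Service 216; fixed 40; total 256.
Next best feasible plan costs 271.

Minimum total cost: 256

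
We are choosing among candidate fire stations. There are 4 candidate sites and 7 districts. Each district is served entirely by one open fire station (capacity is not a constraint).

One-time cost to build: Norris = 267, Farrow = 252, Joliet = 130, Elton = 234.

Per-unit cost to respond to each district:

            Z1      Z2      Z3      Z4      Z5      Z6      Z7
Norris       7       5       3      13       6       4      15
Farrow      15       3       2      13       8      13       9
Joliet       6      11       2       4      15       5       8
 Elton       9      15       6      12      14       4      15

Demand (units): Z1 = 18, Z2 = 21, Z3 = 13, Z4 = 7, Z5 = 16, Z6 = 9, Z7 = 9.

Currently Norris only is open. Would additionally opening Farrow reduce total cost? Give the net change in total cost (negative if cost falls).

Current service cost with {Norris}: 628.
Adding Farrow: each district re-picks its cheapest; new service cost 519, saving 109.
Extra fixed cost: 252. Net change = 252 − 109 = 143.
(Totals: 895 → 1038.)

No — net change +143 (cost rises by 143).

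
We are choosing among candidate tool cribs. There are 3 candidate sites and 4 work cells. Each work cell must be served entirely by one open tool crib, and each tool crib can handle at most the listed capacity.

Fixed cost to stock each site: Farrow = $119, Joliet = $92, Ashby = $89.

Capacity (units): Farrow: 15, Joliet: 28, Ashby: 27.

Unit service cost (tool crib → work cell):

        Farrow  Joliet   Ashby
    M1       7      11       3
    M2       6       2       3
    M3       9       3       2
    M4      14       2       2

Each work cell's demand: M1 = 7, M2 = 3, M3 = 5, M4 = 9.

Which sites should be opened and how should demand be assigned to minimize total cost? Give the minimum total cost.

Open {Ashby}: M1→Ashby 3·7=21, M2→Ashby 3·3=9, M3→Ashby 2·5=10, M4→Ashby 2·9=18.
Loads: Ashby carries 24/27. Service 58; fixed 89; total 147.
Next best feasible plan costs 208.

Minimum total cost: 147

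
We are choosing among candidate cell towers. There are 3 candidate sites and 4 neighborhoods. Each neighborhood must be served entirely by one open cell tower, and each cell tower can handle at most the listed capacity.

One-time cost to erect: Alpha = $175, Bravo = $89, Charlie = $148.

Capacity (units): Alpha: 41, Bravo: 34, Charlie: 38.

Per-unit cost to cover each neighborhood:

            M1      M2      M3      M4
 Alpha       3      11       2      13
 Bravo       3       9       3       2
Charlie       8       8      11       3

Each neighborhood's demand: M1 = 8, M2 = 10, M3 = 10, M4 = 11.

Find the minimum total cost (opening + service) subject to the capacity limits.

Open {Bravo, Charlie}: M1→Bravo 3·8=24, M2→Charlie 8·10=80, M3→Bravo 3·10=30, M4→Bravo 2·11=22.
Loads: Bravo carries 29/34, Charlie carries 10/38. Service 156; fixed 237; total 393.
Next best feasible plan costs 404.

Minimum total cost: 393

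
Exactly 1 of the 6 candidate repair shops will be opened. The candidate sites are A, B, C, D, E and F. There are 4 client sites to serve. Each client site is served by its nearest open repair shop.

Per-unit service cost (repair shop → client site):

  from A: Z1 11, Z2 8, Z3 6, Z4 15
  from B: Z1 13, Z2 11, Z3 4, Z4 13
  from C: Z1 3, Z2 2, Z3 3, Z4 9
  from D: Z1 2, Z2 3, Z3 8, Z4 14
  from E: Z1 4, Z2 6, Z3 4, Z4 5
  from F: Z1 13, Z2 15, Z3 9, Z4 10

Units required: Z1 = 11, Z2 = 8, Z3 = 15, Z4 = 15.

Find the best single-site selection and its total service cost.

Choose E only; total service cost 227.

With exactly 1 open, each client site uses its cheapest among the chosen.
{E}: Z1→E 4·11=44, Z2→E 6·8=48, Z3→E 4·15=60, Z4→E 5·15=75. Service cost 227.
{C}: service cost 229
{D}: service cost 376
Among all 6 size-1 choices, {E} is lowest.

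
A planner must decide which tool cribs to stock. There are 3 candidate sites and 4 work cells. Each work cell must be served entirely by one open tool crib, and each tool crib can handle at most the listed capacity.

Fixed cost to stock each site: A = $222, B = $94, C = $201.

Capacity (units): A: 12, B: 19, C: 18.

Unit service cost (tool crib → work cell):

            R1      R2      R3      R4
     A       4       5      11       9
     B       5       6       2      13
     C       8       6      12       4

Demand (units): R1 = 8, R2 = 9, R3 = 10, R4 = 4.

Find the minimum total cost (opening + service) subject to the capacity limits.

Open {B, C}: R1→B 5·8=40, R2→C 6·9=54, R3→B 2·10=20, R4→C 4·4=16.
Loads: B carries 18/19, C carries 13/18. Service 130; fixed 295; total 425.
Next best feasible plan costs 449.

Minimum total cost: 425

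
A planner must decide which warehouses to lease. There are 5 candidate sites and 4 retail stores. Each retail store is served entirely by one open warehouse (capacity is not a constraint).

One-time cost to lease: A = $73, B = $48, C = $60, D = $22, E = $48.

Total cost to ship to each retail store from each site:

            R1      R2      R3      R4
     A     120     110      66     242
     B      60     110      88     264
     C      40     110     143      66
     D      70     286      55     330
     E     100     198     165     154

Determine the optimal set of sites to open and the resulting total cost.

Open C and D; minimum total cost 353.

For any fixed open set, each retail store goes to its cheapest open site; total = fixed + service.
{C, D}: R1→C 40, R2→C 110, R3→D 55, R4→C 66. Service 271; fixed 82; total 353.
{B, C, D}: R1→C 40, R2→B 110, R3→D 55, R4→C 66. Service 271; fixed 130; total 401.
{C, D, E}: service 271 + fixed 130 = 401
{A, B, C, D, E}: service 271 + fixed 251 = 522
No other subset beats 353.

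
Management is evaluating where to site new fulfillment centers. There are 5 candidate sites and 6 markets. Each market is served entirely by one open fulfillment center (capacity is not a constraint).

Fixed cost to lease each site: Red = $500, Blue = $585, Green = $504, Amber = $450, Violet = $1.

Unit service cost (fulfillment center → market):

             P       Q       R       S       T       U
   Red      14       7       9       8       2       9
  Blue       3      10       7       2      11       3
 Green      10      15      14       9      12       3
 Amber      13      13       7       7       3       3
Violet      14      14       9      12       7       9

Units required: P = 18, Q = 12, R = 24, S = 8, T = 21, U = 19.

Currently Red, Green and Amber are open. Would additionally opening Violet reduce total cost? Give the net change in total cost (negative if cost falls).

Current service cost with {Red, Green, Amber}: 587.
Adding Violet: each market re-picks its cheapest; new service cost 587, saving 0.
Extra fixed cost: 1. Net change = 1 − 0 = 1.
(Totals: 2041 → 2042.)

No — net change +1 (cost rises by 1).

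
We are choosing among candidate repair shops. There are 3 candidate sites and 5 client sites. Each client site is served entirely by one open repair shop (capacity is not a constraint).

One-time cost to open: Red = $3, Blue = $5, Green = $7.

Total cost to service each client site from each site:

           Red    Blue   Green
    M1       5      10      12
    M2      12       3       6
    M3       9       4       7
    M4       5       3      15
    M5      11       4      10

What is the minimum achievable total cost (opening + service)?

For any fixed open set, each client site goes to its cheapest open site; total = fixed + service.
{Red, Blue}: M1→Red 5, M2→Blue 3, M3→Blue 4, M4→Blue 3, M5→Blue 4. Service 19; fixed 8; total 27.
{Blue}: service 24 + fixed 5 = 29
{Red, Blue, Green}: M1→Red 5, M2→Blue 3, M3→Blue 4, M4→Blue 3, M5→Blue 4. Service 19; fixed 15; total 34.
{Red}: service 42 + fixed 3 = 45
No other subset beats 27.

Minimum total cost: 27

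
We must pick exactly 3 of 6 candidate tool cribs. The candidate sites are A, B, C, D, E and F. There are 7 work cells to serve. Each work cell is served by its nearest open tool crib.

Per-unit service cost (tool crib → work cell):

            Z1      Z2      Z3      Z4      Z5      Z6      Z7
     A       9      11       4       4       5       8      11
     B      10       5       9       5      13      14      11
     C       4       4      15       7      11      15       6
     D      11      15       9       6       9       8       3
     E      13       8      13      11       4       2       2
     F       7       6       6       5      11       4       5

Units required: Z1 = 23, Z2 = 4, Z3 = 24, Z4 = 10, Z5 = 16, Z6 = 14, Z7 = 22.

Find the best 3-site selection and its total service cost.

Choose A, C and E; total service cost 380.

With exactly 3 open, each work cell uses its cheapest among the chosen.
{A, C, E}: Z1→C 4·23=92, Z2→C 4·4=16, Z3→A 4·24=96, Z4→A 4·10=40, Z5→E 4·16=64, Z6→E 2·14=28, Z7→E 2·22=44. Service cost 380.
{C, E, F}: service cost 438
{A, E, F}: service cost 457
Among all 20 size-3 choices, {A, C, E} is lowest.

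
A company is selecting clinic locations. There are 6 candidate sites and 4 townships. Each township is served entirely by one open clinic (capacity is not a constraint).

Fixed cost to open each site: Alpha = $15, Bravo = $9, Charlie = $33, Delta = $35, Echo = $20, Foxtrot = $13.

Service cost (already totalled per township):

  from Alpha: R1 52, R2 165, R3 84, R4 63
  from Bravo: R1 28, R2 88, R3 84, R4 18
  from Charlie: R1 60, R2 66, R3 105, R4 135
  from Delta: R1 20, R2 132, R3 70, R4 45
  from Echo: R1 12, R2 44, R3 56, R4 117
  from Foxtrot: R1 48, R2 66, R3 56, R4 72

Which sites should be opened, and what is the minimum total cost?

Open Bravo and Echo; minimum total cost 159.

For any fixed open set, each township goes to its cheapest open site; total = fixed + service.
{Bravo, Echo}: R1→Echo 12, R2→Echo 44, R3→Echo 56, R4→Bravo 18. Service 130; fixed 29; total 159.
{Bravo, Echo, Foxtrot}: service 130 + fixed 42 = 172
{Alpha, Bravo, Echo}: service 130 + fixed 44 = 174
{Alpha, Bravo, Charlie, Delta, Echo, Foxtrot}: R1→Echo 12, R2→Echo 44, R3→Echo 56, R4→Bravo 18. Service 130; fixed 125; total 255.
No other subset beats 159.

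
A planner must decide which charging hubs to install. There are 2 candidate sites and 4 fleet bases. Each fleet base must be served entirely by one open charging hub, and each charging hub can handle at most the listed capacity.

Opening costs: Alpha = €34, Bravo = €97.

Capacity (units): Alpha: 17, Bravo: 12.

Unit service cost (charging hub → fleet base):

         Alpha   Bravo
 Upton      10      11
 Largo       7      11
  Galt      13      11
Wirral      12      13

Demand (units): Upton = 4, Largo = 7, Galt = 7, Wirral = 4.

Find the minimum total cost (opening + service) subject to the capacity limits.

Open {Alpha, Bravo}: Upton→Alpha 10·4=40, Largo→Alpha 7·7=49, Galt→Bravo 11·7=77, Wirral→Alpha 12·4=48.
Loads: Alpha carries 15/17, Bravo carries 7/12. Service 214; fixed 131; total 345.
Next best feasible plan costs 349.

Minimum total cost: 345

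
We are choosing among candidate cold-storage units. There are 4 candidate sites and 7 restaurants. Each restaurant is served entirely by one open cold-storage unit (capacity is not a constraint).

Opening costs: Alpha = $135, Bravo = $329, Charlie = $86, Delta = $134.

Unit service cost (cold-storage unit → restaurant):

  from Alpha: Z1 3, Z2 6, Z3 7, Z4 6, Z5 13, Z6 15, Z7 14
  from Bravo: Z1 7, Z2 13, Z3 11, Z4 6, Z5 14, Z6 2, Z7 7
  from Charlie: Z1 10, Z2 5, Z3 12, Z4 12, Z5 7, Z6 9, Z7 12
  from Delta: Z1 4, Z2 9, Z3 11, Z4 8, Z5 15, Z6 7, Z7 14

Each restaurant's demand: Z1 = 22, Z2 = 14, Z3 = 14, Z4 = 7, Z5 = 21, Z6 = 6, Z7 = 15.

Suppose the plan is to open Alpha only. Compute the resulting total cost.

Each restaurant is assigned to its cheapest site among the open ones.
{Alpha}: Z1→Alpha 3·22=66, Z2→Alpha 6·14=84, Z3→Alpha 7·14=98, Z4→Alpha 6·7=42, Z5→Alpha 13·21=273, Z6→Alpha 15·6=90, Z7→Alpha 14·15=210. Service 863; fixed 135; total 998.

Total cost: 998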